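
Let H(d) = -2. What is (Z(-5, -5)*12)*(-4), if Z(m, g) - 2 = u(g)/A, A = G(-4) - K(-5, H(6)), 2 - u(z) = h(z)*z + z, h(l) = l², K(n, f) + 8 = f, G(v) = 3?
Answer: -7584/13 ≈ -583.38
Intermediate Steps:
K(n, f) = -8 + f
u(z) = 2 - z - z³ (u(z) = 2 - (z²*z + z) = 2 - (z³ + z) = 2 - (z + z³) = 2 + (-z - z³) = 2 - z - z³)
A = 13 (A = 3 - (-8 - 2) = 3 - 1*(-10) = 3 + 10 = 13)
Z(m, g) = 28/13 - g/13 - g³/13 (Z(m, g) = 2 + (2 - g - g³)/13 = 2 + (2 - g - g³)*(1/13) = 2 + (2/13 - g/13 - g³/13) = 28/13 - g/13 - g³/13)
(Z(-5, -5)*12)*(-4) = ((28/13 - 1/13*(-5) - 1/13*(-5)³)*12)*(-4) = ((28/13 + 5/13 - 1/13*(-125))*12)*(-4) = ((28/13 + 5/13 + 125/13)*12)*(-4) = ((158/13)*12)*(-4) = (1896/13)*(-4) = -7584/13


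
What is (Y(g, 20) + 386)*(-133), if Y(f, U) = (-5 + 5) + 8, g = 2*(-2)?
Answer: -52402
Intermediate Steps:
g = -4
Y(f, U) = 8 (Y(f, U) = 0 + 8 = 8)
(Y(g, 20) + 386)*(-133) = (8 + 386)*(-133) = 394*(-133) = -52402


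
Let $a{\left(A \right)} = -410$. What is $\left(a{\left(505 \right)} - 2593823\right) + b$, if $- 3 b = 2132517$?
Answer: $-3305072$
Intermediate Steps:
$b = -710839$ ($b = \left(- \frac{1}{3}\right) 2132517 = -710839$)
$\left(a{\left(505 \right)} - 2593823\right) + b = \left(-410 - 2593823\right) - 710839 = -2594233 - 710839 = -3305072$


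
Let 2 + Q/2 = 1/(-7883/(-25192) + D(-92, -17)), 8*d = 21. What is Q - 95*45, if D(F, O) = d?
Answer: -79161741/18503 ≈ -4278.3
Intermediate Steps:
d = 21/8 (d = (⅛)*21 = 21/8 ≈ 2.6250)
D(F, O) = 21/8
Q = -61416/18503 (Q = -4 + 2/(-7883/(-25192) + 21/8) = -4 + 2/(-7883*(-1/25192) + 21/8) = -4 + 2/(7883/25192 + 21/8) = -4 + 2/(18503/6298) = -4 + 2*(6298/18503) = -4 + 12596/18503 = -61416/18503 ≈ -3.3192)
Q - 95*45 = -61416/18503 - 95*45 = -61416/18503 - 1*4275 = -61416/18503 - 4275 = -79161741/18503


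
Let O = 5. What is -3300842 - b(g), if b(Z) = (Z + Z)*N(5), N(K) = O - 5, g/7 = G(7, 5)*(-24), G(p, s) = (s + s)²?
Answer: -3300842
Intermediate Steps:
G(p, s) = 4*s² (G(p, s) = (2*s)² = 4*s²)
g = -16800 (g = 7*((4*5²)*(-24)) = 7*((4*25)*(-24)) = 7*(100*(-24)) = 7*(-2400) = -16800)
N(K) = 0 (N(K) = 5 - 5 = 0)
b(Z) = 0 (b(Z) = (Z + Z)*0 = (2*Z)*0 = 0)
-3300842 - b(g) = -3300842 - 1*0 = -3300842 + 0 = -3300842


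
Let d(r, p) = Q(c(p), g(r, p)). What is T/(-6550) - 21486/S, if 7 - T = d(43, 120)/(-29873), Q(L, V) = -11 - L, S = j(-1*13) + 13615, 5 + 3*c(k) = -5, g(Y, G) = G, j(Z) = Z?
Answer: -210348504722/133073908815 ≈ -1.5807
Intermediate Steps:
c(k) = -10/3 (c(k) = -5/3 + (⅓)*(-5) = -5/3 - 5/3 = -10/3)
S = 13602 (S = -1*13 + 13615 = -13 + 13615 = 13602)
d(r, p) = -23/3 (d(r, p) = -11 - 1*(-10/3) = -11 + 10/3 = -23/3)
T = 627310/89619 (T = 7 - (-23)/(3*(-29873)) = 7 - (-23)*(-1)/(3*29873) = 7 - 1*23/89619 = 7 - 23/89619 = 627310/89619 ≈ 6.9997)
T/(-6550) - 21486/S = (627310/89619)/(-6550) - 21486/13602 = (627310/89619)*(-1/6550) - 21486*1/13602 = -62731/58700445 - 3581/2267 = -210348504722/133073908815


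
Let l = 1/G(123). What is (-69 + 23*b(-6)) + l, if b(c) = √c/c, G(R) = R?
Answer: -8486/123 - 23*I*√6/6 ≈ -68.992 - 9.3897*I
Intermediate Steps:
b(c) = c^(-½)
l = 1/123 ≈ 0.0081301
(-69 + 23*b(-6)) + l = (-69 + 23/√(-6)) + 1/123 = (-69 + 23*(-I*√6/6)) + 1/123 = (-69 - 23*I*√6/6) + 1/123 = -8486/123 - 23*I*√6/6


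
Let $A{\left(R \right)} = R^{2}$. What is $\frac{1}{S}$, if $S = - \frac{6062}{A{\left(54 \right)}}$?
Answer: $- \frac{1458}{3031} \approx -0.48103$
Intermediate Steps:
$S = - \frac{3031}{1458}$ ($S = - \frac{6062}{54^{2}} = - \frac{6062}{2916} = \left(-6062\right) \frac{1}{2916} = - \frac{3031}{1458} \approx -2.0789$)
$\frac{1}{S} = \frac{1}{- \frac{3031}{1458}} = - \frac{1458}{3031}$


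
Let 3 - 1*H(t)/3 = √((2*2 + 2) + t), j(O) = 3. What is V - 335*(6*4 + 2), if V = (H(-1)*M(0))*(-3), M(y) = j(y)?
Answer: -8791 + 27*√5 ≈ -8730.6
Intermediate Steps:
M(y) = 3
H(t) = 9 - 3*√(6 + t) (H(t) = 9 - 3*√((2*2 + 2) + t) = 9 - 3*√((4 + 2) + t) = 9 - 3*√(6 + t))
V = -81 + 27*√5 (V = ((9 - 3*√(6 - 1))*3)*(-3) = ((9 - 3*√5)*3)*(-3) = (27 - 9*√5)*(-3) = -81 + 27*√5 ≈ -20.626)
V - 335*(6*4 + 2) = (-81 + 27*√5) - 335*(6*4 + 2) = (-81 + 27*√5) - 335*(24 + 2) = (-81 + 27*√5) - 335*26 = (-81 + 27*√5) - 1*8710 = (-81 + 27*√5) - 8710 = -8791 + 27*√5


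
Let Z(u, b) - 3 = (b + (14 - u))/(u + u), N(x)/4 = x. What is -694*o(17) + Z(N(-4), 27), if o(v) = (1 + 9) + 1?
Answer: -244249/32 ≈ -7632.8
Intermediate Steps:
N(x) = 4*x
o(v) = 11 (o(v) = 10 + 1 = 11)
Z(u, b) = 3 + (14 + b - u)/(2*u) (Z(u, b) = 3 + (b + (14 - u))/(u + u) = 3 + (14 + b - u)/((2*u)) = 3 + (14 + b - u)*(1/(2*u)) = 3 + (14 + b - u)/(2*u))
-694*o(17) + Z(N(-4), 27) = -694*11 + (14 + 27 + 5*(4*(-4)))/(2*((4*(-4)))) = -7634 + (½)*(14 + 27 + 5*(-16))/(-16) = -7634 + (½)*(-1/16)*(14 + 27 - 80) = -7634 + (½)*(-1/16)*(-39) = -7634 + 39/32 = -244249/32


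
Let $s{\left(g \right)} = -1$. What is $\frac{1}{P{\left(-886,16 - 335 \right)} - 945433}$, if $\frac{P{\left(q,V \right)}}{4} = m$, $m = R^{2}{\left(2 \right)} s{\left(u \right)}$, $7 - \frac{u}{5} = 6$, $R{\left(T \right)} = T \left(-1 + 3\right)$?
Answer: $- \frac{1}{945497} \approx -1.0576 \cdot 10^{-6}$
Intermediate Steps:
$R{\left(T \right)} = 2 T$ ($R{\left(T \right)} = T 2 = 2 T$)
$u = 5$ ($u = 35 - 30 = 5$)
$m = -16$ ($m = \left(2 \cdot 2\right)^{2} \left(-1\right) = 4^{2} \left(-1\right) = 16 \left(-1\right) = -16$)
$P{\left(q,V \right)} = -64$ ($P{\left(q,V \right)} = 4 \left(-16\right) = -64$)
$\frac{1}{P{\left(-886,16 - 335 \right)} - 945433} = \frac{1}{-64 - 945433} = \frac{1}{-945497} = - \frac{1}{945497}$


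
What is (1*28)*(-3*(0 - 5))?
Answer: 420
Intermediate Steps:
(1*28)*(-3*(0 - 5)) = 28*(-3*(-5)) = 28*15 = 420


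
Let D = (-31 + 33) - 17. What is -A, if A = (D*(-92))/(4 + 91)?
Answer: -276/19 ≈ -14.526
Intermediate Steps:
D = -15 (D = 2 - 17 = -15)
A = 276/19 (A = (-15*(-92))/(4 + 91) = 1380/95 = 1380*(1/95) = 276/19 ≈ 14.526)
-A = -1*276/19 = -276/19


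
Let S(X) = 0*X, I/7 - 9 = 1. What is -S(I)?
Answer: 0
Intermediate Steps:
I = 70 (I = 63 + 7*1 = 63 + 7 = 70)
S(X) = 0
-S(I) = -1*0 = 0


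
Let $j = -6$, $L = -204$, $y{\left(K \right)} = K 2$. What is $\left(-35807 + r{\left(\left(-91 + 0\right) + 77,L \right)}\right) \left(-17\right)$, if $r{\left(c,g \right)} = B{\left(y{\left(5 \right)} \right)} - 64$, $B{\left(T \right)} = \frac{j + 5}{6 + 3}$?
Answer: $\frac{5488280}{9} \approx 6.0981 \cdot 10^{5}$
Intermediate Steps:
$y{\left(K \right)} = 2 K$
$B{\left(T \right)} = - \frac{1}{9}$ ($B{\left(T \right)} = \frac{-6 + 5}{6 + 3} = - \frac{1}{9}$)
$r{\left(c,g \right)} = - \frac{577}{9}$ ($r{\left(c,g \right)} = - \frac{1}{9} - 64 = - \frac{577}{9}$)
$\left(-35807 + r{\left(\left(-91 + 0\right) + 77,L \right)}\right) \left(-17\right) = \left(-35807 - \frac{577}{9}\right) \left(-17\right) = \left(- \frac{322840}{9}\right) \left(-17\right) = \frac{5488280}{9}$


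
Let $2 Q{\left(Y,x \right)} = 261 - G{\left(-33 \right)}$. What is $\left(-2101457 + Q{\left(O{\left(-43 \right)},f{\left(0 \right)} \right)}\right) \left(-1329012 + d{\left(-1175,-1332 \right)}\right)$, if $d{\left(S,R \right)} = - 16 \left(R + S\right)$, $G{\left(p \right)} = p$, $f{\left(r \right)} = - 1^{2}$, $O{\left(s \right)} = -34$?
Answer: $2708378459000$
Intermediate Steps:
$f{\left(r \right)} = -1$ ($f{\left(r \right)} = \left(-1\right) 1 = -1$)
$d{\left(S,R \right)} = - 16 R - 16 S$
$Q{\left(Y,x \right)} = 147$ ($Q{\left(Y,x \right)} = \frac{261 - -33}{2} = \frac{261 + 33}{2} = \frac{1}{2} \cdot 294 = 147$)
$\left(-2101457 + Q{\left(O{\left(-43 \right)},f{\left(0 \right)} \right)}\right) \left(-1329012 + d{\left(-1175,-1332 \right)}\right) = \left(-2101457 + 147\right) \left(-1329012 - -40112\right) = - 2101310 \left(-1329012 + \left(21312 + 18800\right)\right) = - 2101310 \left(-1329012 + 40112\right) = \left(-2101310\right) \left(-1288900\right) = 2708378459000$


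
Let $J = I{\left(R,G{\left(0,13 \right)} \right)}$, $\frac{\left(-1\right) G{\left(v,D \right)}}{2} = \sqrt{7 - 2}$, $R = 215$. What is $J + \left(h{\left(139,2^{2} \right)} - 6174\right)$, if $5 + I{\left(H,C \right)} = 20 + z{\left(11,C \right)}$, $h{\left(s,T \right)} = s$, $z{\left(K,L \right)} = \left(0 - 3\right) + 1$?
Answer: $-6022$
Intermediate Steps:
$z{\left(K,L \right)} = -2$ ($z{\left(K,L \right)} = -3 + 1 = -2$)
$G{\left(v,D \right)} = - 2 \sqrt{5}$ ($G{\left(v,D \right)} = - 2 \sqrt{7 - 2} = - 2 \sqrt{5}$)
$I{\left(H,C \right)} = 13$ ($I{\left(H,C \right)} = -5 + \left(20 - 2\right) = -5 + 18 = 13$)
$J = 13$
$J + \left(h{\left(139,2^{2} \right)} - 6174\right) = 13 + \left(139 - 6174\right) = 13 - 6035 = -6022$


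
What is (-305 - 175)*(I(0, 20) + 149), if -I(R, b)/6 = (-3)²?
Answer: -45600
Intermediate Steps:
I(R, b) = -54 (I(R, b) = -6*(-3)² = -6*9 = -54)
(-305 - 175)*(I(0, 20) + 149) = (-305 - 175)*(-54 + 149) = -480*95 = -45600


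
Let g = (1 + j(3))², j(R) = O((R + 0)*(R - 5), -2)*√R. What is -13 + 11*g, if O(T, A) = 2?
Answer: 130 + 44*√3 ≈ 206.21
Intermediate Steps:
j(R) = 2*√R
g = (1 + 2*√3)² ≈ 19.928
-13 + 11*g = -13 + 11*(13 + 4*√3) = -13 + (143 + 44*√3) = 130 + 44*√3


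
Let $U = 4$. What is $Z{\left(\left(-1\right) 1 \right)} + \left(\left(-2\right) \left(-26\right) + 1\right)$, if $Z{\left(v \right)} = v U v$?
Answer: $57$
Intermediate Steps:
$Z{\left(v \right)} = 4 v^{2}$ ($Z{\left(v \right)} = v 4 v = 4 v v = 4 v^{2}$)
$Z{\left(\left(-1\right) 1 \right)} + \left(\left(-2\right) \left(-26\right) + 1\right) = 4 \left(\left(-1\right) 1\right)^{2} + \left(\left(-2\right) \left(-26\right) + 1\right) = 4 \left(-1\right)^{2} + \left(52 + 1\right) = 4 \cdot 1 + 53 = 4 + 53 = 57$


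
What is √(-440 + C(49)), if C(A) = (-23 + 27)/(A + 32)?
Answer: 2*I*√8909/9 ≈ 20.975*I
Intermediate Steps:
C(A) = 4/(32 + A)
√(-440 + C(49)) = √(-440 + 4/(32 + 49)) = √(-440 + 4/81) = √(-35636/81) = 2*I*√8909/9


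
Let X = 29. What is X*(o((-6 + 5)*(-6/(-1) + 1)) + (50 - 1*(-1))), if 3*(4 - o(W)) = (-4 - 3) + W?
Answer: 5191/3 ≈ 1730.3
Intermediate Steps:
o(W) = 19/3 - W/3 (o(W) = 4 - ((-4 - 3) + W)/3 = 4 - (-7 + W)/3 = 4 + (7/3 - W/3) = 19/3 - W/3)
X*(o((-6 + 5)*(-6/(-1) + 1)) + (50 - 1*(-1))) = 29*((19/3 - (-6 + 5)*(-6/(-1) + 1)/3) + (50 - 1*(-1))) = 29*((19/3 - (-1)*(-6*(-1) + 1)/3) + (50 + 1)) = 29*((19/3 - (-1)*(6 + 1)/3) + 51) = 29*((19/3 - (-1)*7/3) + 51) = 29*((19/3 - ⅓*(-7)) + 51) = 29*((19/3 + 7/3) + 51) = 29*(26/3 + 51) = 29*(179/3) = 5191/3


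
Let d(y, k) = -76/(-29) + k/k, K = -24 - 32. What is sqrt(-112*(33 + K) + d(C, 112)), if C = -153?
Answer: sqrt(2169461)/29 ≈ 50.790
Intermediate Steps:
K = -56
d(y, k) = 105/29 (d(y, k) = -76*(-1/29) + 1 = 76/29 + 1 = 105/29)
sqrt(-112*(33 + K) + d(C, 112)) = sqrt(-112*(33 - 56) + 105/29) = sqrt(-112*(-23) + 105/29) = sqrt(2576 + 105/29) = sqrt(74809/29) = sqrt(2169461)/29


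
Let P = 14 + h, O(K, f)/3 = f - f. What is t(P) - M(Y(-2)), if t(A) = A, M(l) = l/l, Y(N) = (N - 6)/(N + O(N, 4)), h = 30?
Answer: 43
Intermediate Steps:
O(K, f) = 0 (O(K, f) = 3*(f - f) = 3*0 = 0)
Y(N) = (-6 + N)/N (Y(N) = (N - 6)/(N + 0) = (-6 + N)/N)
M(l) = 1
P = 44 (P = 14 + 30 = 44)
t(P) - M(Y(-2)) = 44 - 1*1 = 44 - 1 = 43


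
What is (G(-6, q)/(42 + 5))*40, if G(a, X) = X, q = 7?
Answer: 280/47 ≈ 5.9574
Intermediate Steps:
(G(-6, q)/(42 + 5))*40 = (7/(42 + 5))*40 = (7/47)*40 = 280/47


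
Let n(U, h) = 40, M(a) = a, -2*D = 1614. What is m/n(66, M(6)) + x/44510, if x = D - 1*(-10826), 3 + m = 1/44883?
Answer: 59970643/399548466 ≈ 0.15010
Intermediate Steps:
D = -807 (D = -½*1614 = -807)
m = -134648/44883 (m = -3 + 1/44883 = -134648/44883 ≈ -3.0000)
x = 10019 (x = -807 - 1*(-10826) = -807 + 10826 = 10019)
m/n(66, M(6)) + x/44510 = -134648/44883/40 + 10019/44510 = -134648/44883*1/40 + 10019*(1/44510) = -16831/224415 + 10019/44510 = 59970643/399548466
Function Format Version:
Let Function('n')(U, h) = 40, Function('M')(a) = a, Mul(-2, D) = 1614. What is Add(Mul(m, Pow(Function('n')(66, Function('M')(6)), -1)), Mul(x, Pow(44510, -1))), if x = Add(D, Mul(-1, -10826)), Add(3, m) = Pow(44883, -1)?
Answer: Rational(59970643, 399548466) ≈ 0.15010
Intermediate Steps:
D = -807 (D = Mul(Rational(-1, 2), 1614) = -807)
m = Rational(-134648, 44883) (m = Add(-3, Pow(44883, -1)) = Add(-3, Rational(1, 44883)) = Rational(-134648, 44883) ≈ -3.0000)
x = 10019 (x = Add(-807, Mul(-1, -10826)) = Add(-807, 10826) = 10019)
Add(Mul(m, Pow(Function('n')(66, Function('M')(6)), -1)), Mul(x, Pow(44510, -1))) = Add(Mul(Rational(-134648, 44883), Pow(40, -1)), Mul(10019, Pow(44510, -1))) = Add(Mul(Rational(-134648, 44883), Rational(1, 40)), Mul(10019, Rational(1, 44510))) = Add(Rational(-16831, 224415), Rational(10019, 44510)) = Rational(59970643, 399548466)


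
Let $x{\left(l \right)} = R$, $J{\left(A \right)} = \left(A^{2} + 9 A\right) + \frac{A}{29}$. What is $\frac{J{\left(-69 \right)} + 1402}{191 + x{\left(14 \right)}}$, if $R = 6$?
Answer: $\frac{160649}{5713} \approx 28.12$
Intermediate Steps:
$J{\left(A \right)} = A^{2} + \frac{262 A}{29}$ ($J{\left(A \right)} = \left(A^{2} + 9 A\right) + A \frac{1}{29} = \left(A^{2} + 9 A\right) + \frac{A}{29} = A^{2} + \frac{262 A}{29}$)
$x{\left(l \right)} = 6$
$\frac{J{\left(-69 \right)} + 1402}{191 + x{\left(14 \right)}} = \frac{\frac{1}{29} \left(-69\right) \left(262 + 29 \left(-69\right)\right) + 1402}{191 + 6} = \frac{\frac{1}{29} \left(-69\right) \left(262 - 2001\right) + 1402}{197} = \left(\frac{1}{29} \left(-69\right) \left(-1739\right) + 1402\right) \frac{1}{197} = \left(\frac{119991}{29} + 1402\right) \frac{1}{197} = \frac{160649}{29} \cdot \frac{1}{197} = \frac{160649}{5713}$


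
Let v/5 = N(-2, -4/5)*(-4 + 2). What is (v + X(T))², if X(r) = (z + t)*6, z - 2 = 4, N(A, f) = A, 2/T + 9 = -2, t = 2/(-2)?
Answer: 2500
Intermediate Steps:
t = -1 (t = 2*(-½) = -1)
T = -2/11 (T = 2/(-9 - 2) = 2/(-11) = 2*(-1/11) = -2/11 ≈ -0.18182)
z = 6 (z = 2 + 4 = 6)
v = 20 (v = 5*(-2*(-4 + 2)) = 5*(-2*(-2)) = 5*4 = 20)
X(r) = 30 (X(r) = (6 - 1)*6 = 5*6 = 30)
(v + X(T))² = (20 + 30)² = 50² = 2500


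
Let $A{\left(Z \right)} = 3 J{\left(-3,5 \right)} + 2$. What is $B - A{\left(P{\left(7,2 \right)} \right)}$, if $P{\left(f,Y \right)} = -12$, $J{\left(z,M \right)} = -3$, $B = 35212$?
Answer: $35219$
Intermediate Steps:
$A{\left(Z \right)} = -7$ ($A{\left(Z \right)} = 3 \left(-3\right) + 2 = -9 + 2 = -7$)
$B - A{\left(P{\left(7,2 \right)} \right)} = 35212 - -7 = 35212 + 7 = 35219$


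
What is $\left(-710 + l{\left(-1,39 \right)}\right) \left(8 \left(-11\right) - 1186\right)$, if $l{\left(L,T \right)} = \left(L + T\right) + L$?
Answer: $857402$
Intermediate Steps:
$l{\left(L,T \right)} = T + 2 L$
$\left(-710 + l{\left(-1,39 \right)}\right) \left(8 \left(-11\right) - 1186\right) = \left(-710 + \left(39 + 2 \left(-1\right)\right)\right) \left(8 \left(-11\right) - 1186\right) = \left(-710 + \left(39 - 2\right)\right) \left(-88 - 1186\right) = \left(-710 + 37\right) \left(-1274\right) = \left(-673\right) \left(-1274\right) = 857402$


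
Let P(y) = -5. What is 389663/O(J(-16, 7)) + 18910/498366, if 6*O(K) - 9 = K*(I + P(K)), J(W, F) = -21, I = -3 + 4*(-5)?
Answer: 194196672203/49587417 ≈ 3916.3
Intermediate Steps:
I = -23 (I = -3 - 20 = -23)
O(K) = 3/2 - 14*K/3 (O(K) = 3/2 + (K*(-23 - 5))/6 = 3/2 + (K*(-28))/6 = 3/2 + (-28*K)/6 = 3/2 - 14*K/3)
389663/O(J(-16, 7)) + 18910/498366 = 389663/(3/2 - 14/3*(-21)) + 18910/498366 = 389663/(3/2 + 98) + 18910*(1/498366) = 389663/(199/2) + 9455/249183 = 389663*(2/199) + 9455/249183 = 779326/199 + 9455/249183 = 194196672203/49587417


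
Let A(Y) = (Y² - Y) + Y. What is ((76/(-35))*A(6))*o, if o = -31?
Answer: 84816/35 ≈ 2423.3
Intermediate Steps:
A(Y) = Y²
((76/(-35))*A(6))*o = ((76/(-35))*6²)*(-31) = ((76*(-1/35))*36)*(-31) = -76/35*36*(-31) = -2736/35*(-31) = 84816/35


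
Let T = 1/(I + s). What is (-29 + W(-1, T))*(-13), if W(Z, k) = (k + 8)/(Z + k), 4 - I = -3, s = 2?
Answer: 3965/8 ≈ 495.63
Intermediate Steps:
I = 7 (I = 4 - 1*(-3) = 4 + 3 = 7)
T = ⅑ (T = 1/(7 + 2) = 1/9 = ⅑ ≈ 0.11111)
W(Z, k) = (8 + k)/(Z + k)
(-29 + W(-1, T))*(-13) = (-29 + (8 + ⅑)/(-1 + ⅑))*(-13) = (-29 + (73/9)/(-8/9))*(-13) = (-29 - 9/8*73/9)*(-13) = (-29 - 73/8)*(-13) = -305/8*(-13) = 3965/8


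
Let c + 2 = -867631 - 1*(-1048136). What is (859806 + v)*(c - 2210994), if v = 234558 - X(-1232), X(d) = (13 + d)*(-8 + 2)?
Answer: -2207245241550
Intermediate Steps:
X(d) = -78 - 6*d (X(d) = (13 + d)*(-6) = -78 - 6*d)
c = 180503 (c = -2 + (-867631 - 1*(-1048136)) = -2 + (-867631 + 1048136) = -2 + 180505 = 180503)
v = 227244 (v = 234558 - (-78 - 6*(-1232)) = 234558 - (-78 + 7392) = 234558 - 1*7314 = 234558 - 7314 = 227244)
(859806 + v)*(c - 2210994) = (859806 + 227244)*(180503 - 2210994) = 1087050*(-2030491) = -2207245241550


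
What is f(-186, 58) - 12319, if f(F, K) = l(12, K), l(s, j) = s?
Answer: -12307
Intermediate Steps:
f(F, K) = 12
f(-186, 58) - 12319 = 12 - 12319 = -12307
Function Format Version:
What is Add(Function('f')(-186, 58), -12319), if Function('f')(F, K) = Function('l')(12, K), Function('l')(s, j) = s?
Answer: -12307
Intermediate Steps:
Function('f')(F, K) = 12
Add(Function('f')(-186, 58), -12319) = Add(12, -12319) = -12307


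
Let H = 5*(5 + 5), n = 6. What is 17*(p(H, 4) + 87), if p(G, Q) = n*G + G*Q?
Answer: 9979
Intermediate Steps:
H = 50 (H = 5*10 = 50)
p(G, Q) = 6*G + G*Q
17*(p(H, 4) + 87) = 17*(50*(6 + 4) + 87) = 17*(50*10 + 87) = 17*(500 + 87) = 17*587 = 9979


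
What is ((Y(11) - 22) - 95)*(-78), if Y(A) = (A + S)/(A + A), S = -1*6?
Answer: 100191/11 ≈ 9108.3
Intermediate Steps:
S = -6
Y(A) = (-6 + A)/(2*A) (Y(A) = (A - 6)/(A + A) = (-6 + A)/((2*A)) = (-6 + A)*(1/(2*A)) = (-6 + A)/(2*A))
((Y(11) - 22) - 95)*(-78) = (((1/2)*(-6 + 11)/11 - 22) - 95)*(-78) = (((1/2)*(1/11)*5 - 22) - 95)*(-78) = ((5/22 - 22) - 95)*(-78) = (-479/22 - 95)*(-78) = -2569/22*(-78) = 100191/11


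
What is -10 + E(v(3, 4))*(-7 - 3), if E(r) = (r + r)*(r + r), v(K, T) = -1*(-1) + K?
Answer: -650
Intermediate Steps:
v(K, T) = 1 + K
E(r) = 4*r**2 (E(r) = (2*r)*(2*r) = 4*r**2)
-10 + E(v(3, 4))*(-7 - 3) = -10 + (4*(1 + 3)**2)*(-7 - 3) = -10 + (4*4**2)*(-10) = -10 + (4*16)*(-10) = -10 + 64*(-10) = -10 - 640 = -650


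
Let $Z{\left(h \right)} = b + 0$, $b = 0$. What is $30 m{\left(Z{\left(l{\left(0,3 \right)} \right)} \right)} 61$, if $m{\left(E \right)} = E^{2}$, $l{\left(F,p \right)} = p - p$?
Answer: $0$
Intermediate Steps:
$l{\left(F,p \right)} = 0$
$Z{\left(h \right)} = 0$ ($Z{\left(h \right)} = 0 + 0 = 0$)
$30 m{\left(Z{\left(l{\left(0,3 \right)} \right)} \right)} 61 = 30 \cdot 0^{2} \cdot 61 = 30 \cdot 0 \cdot 61 = 0 \cdot 61 = 0$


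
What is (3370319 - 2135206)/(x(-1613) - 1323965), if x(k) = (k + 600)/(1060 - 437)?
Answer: -769475399/824831208 ≈ -0.93289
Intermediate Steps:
x(k) = 600/623 + k/623 (x(k) = (600 + k)/623 = (600 + k)*(1/623) = 600/623 + k/623)
(3370319 - 2135206)/(x(-1613) - 1323965) = (3370319 - 2135206)/((600/623 + (1/623)*(-1613)) - 1323965) = 1235113/((600/623 - 1613/623) - 1323965) = 1235113/(-1013/623 - 1323965) = 1235113/(-824831208/623) = 1235113*(-623/824831208) = -769475399/824831208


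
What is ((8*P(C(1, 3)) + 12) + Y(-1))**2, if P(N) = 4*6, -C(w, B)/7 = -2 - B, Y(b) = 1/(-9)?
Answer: 3367225/81 ≈ 41571.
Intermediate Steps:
Y(b) = -1/9
C(w, B) = 14 + 7*B (C(w, B) = -7*(-2 - B) = 14 + 7*B)
P(N) = 24
((8*P(C(1, 3)) + 12) + Y(-1))**2 = ((8*24 + 12) - 1/9)**2 = ((192 + 12) - 1/9)**2 = (204 - 1/9)**2 = (1835/9)**2 = 3367225/81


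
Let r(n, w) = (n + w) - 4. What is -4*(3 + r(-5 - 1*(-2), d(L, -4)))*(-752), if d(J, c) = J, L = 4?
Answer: 0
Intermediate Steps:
r(n, w) = -4 + n + w
-4*(3 + r(-5 - 1*(-2), d(L, -4)))*(-752) = -4*(3 + (-4 + (-5 - 1*(-2)) + 4))*(-752) = -4*(3 + (-4 + (-5 + 2) + 4))*(-752) = -4*(3 + (-4 - 3 + 4))*(-752) = -4*(3 - 3)*(-752) = -4*0*(-752) = 0*(-752) = 0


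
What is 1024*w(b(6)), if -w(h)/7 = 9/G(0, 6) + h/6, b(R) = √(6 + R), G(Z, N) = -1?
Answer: 64512 - 7168*√3/3 ≈ 60374.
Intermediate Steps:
w(h) = 63 - 7*h/6 (w(h) = -7*(9/(-1) + h/6) = -7*(9*(-1) + h*(⅙)) = -7*(-9 + h/6) = 63 - 7*h/6)
1024*w(b(6)) = 1024*(63 - 7*√(6 + 6)/6) = 1024*(63 - 7*√3/3) = 64512 - 7168*√3/3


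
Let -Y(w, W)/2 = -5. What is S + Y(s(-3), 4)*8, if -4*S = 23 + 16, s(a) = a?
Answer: 281/4 ≈ 70.250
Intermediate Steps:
Y(w, W) = 10 (Y(w, W) = -2*(-5) = 10)
S = -39/4 (S = -(23 + 16)/4 = -¼*39 = -39/4 ≈ -9.7500)
S + Y(s(-3), 4)*8 = -39/4 + 10*8 = -39/4 + 80 = 281/4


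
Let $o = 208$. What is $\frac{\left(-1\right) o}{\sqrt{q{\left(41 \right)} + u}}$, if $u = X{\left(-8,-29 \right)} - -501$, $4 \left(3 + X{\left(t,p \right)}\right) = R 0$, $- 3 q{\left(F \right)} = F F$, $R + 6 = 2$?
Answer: $\frac{208 i \sqrt{561}}{187} \approx 26.345 i$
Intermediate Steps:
$R = -4$ ($R = -6 + 2 = -4$)
$q{\left(F \right)} = - \frac{F^{2}}{3}$ ($q{\left(F \right)} = - \frac{F F}{3} = - \frac{F^{2}}{3}$)
$X{\left(t,p \right)} = -3$ ($X{\left(t,p \right)} = -3 + \frac{\left(-4\right) 0}{4} = -3 + \frac{1}{4} \cdot 0 = -3 + 0 = -3$)
$u = 498$ ($u = -3 - -501 = -3 + 501 = 498$)
$\frac{\left(-1\right) o}{\sqrt{q{\left(41 \right)} + u}} = \frac{\left(-1\right) 208}{\sqrt{- \frac{41^{2}}{3} + 498}} = - \frac{208}{\sqrt{\left(- \frac{1}{3}\right) 1681 + 498}} = - \frac{208}{\sqrt{- \frac{1681}{3} + 498}} = - \frac{208}{\sqrt{- \frac{187}{3}}} = - \frac{208}{\frac{1}{3} i \sqrt{561}} = - 208 \left(- \frac{i \sqrt{561}}{187}\right) = \frac{208 i \sqrt{561}}{187}$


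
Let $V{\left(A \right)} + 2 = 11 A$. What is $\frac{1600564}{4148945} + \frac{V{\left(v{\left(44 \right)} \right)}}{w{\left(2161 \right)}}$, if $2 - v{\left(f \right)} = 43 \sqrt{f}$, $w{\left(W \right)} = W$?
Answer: $\frac{3541797704}{8965870145} - \frac{946 \sqrt{11}}{2161} \approx -1.0569$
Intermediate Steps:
$v{\left(f \right)} = 2 - 43 \sqrt{f}$
$V{\left(A \right)} = -2 + 11 A$
$\frac{1600564}{4148945} + \frac{V{\left(v{\left(44 \right)} \right)}}{w{\left(2161 \right)}} = \frac{1600564}{4148945} + \frac{-2 + 11 \left(2 - 43 \sqrt{44}\right)}{2161} = 1600564 \cdot \frac{1}{4148945} + \left(-2 + 11 \left(2 - 43 \cdot 2 \sqrt{11}\right)\right) \frac{1}{2161} = \frac{1600564}{4148945} + \left(-2 + 11 \left(2 - 86 \sqrt{11}\right)\right) \frac{1}{2161} = \frac{1600564}{4148945} + \left(-2 + \left(22 - 946 \sqrt{11}\right)\right) \frac{1}{2161} = \frac{1600564}{4148945} + \left(20 - 946 \sqrt{11}\right) \frac{1}{2161} = \frac{1600564}{4148945} + \left(\frac{20}{2161} - \frac{946 \sqrt{11}}{2161}\right) = \frac{3541797704}{8965870145} - \frac{946 \sqrt{11}}{2161}$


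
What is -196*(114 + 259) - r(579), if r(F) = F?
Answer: -73687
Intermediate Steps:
-196*(114 + 259) - r(579) = -196*(114 + 259) - 1*579 = -196*373 - 579 = -73108 - 579 = -73687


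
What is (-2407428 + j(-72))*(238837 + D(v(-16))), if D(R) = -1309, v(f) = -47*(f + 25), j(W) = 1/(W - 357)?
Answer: -81771912870888/143 ≈ -5.7183e+11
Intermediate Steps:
j(W) = 1/(-357 + W)
v(f) = -1175 - 47*f (v(f) = -47*(25 + f) = -1175 - 47*f)
(-2407428 + j(-72))*(238837 + D(v(-16))) = (-2407428 + 1/(-357 - 72))*(238837 - 1309) = (-2407428 + 1/(-429))*237528 = (-2407428 - 1/429)*237528 = -1032786613/429*237528 = -81771912870888/143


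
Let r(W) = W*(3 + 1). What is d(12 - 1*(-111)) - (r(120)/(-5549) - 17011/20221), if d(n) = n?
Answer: 13905478586/112206329 ≈ 123.93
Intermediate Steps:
r(W) = 4*W (r(W) = W*4 = 4*W)
d(12 - 1*(-111)) - (r(120)/(-5549) - 17011/20221) = (12 - 1*(-111)) - ((4*120)/(-5549) - 17011/20221) = (12 + 111) - (480*(-1/5549) - 17011*1/20221) = 123 - (-480/5549 - 17011/20221) = 123 - 1*(-104100119/112206329) = 123 + 104100119/112206329 = 13905478586/112206329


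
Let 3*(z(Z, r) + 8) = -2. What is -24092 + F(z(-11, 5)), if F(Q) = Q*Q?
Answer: -216152/9 ≈ -24017.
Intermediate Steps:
z(Z, r) = -26/3 (z(Z, r) = -8 + (⅓)*(-2) = -8 - ⅔ = -26/3)
F(Q) = Q²
-24092 + F(z(-11, 5)) = -24092 + (-26/3)² = -24092 + 676/9 = -216152/9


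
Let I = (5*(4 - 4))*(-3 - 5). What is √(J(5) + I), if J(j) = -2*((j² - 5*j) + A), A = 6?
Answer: 2*I*√3 ≈ 3.4641*I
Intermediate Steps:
J(j) = -12 - 2*j² + 10*j (J(j) = -2*((j² - 5*j) + 6) = -2*(6 + j² - 5*j) = -12 - 2*j² + 10*j)
I = 0 (I = (5*0)*(-8) = 0*(-8) = 0)
√(J(5) + I) = √((-12 - 2*5² + 10*5) + 0) = √((-12 - 2*25 + 50) + 0) = √((-12 - 50 + 50) + 0) = √(-12 + 0) = √(-12) = 2*I*√3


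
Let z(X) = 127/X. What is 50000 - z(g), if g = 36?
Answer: 1799873/36 ≈ 49997.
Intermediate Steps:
50000 - z(g) = 50000 - 127/36 = 1799873/36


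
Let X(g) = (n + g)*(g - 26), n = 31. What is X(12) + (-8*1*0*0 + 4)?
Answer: -598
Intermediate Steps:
X(g) = (-26 + g)*(31 + g) (X(g) = (31 + g)*(g - 26) = (31 + g)*(-26 + g) = (-26 + g)*(31 + g))
X(12) + (-8*1*0*0 + 4) = (-806 + 12² + 5*12) + (-8*1*0*0 + 4) = (-806 + 144 + 60) + (-0*0 + 4) = -602 + (-8*0 + 4) = -602 + (0 + 4) = -602 + 4 = -598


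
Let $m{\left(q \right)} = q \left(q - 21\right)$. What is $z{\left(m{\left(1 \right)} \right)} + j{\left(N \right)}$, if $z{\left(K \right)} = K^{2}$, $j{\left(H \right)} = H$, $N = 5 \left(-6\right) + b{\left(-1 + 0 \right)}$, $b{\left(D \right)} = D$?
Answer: $369$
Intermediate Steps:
$m{\left(q \right)} = q \left(-21 + q\right)$
$N = -31$ ($N = 5 \left(-6\right) + \left(-1 + 0\right) = -30 - 1 = -31$)
$z{\left(m{\left(1 \right)} \right)} + j{\left(N \right)} = \left(1 \left(-21 + 1\right)\right)^{2} - 31 = \left(1 \left(-20\right)\right)^{2} - 31 = \left(-20\right)^{2} - 31 = 400 - 31 = 369$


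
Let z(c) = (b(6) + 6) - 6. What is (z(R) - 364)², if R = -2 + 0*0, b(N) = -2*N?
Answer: 141376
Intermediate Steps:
R = -2 (R = -2 + 0 = -2)
z(c) = -12 (z(c) = (-2*6 + 6) - 6 = (-12 + 6) - 6 = -6 - 6 = -12)
(z(R) - 364)² = (-12 - 364)² = (-376)² = 141376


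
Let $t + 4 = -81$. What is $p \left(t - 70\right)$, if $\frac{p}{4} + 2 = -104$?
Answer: $65720$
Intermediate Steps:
$t = -85$ ($t = -4 - 81 = -85$)
$p = -424$ ($p = -8 + 4 \left(-104\right) = -8 - 416 = -424$)
$p \left(t - 70\right) = - 424 \left(-85 - 70\right) = \left(-424\right) \left(-155\right) = 65720$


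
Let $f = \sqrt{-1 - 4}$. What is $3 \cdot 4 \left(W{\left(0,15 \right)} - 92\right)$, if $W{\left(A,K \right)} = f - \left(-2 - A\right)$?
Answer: $-1080 + 12 i \sqrt{5} \approx -1080.0 + 26.833 i$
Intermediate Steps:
$f = i \sqrt{5}$ ($f = \sqrt{-5} = i \sqrt{5} \approx 2.2361 i$)
$W{\left(A,K \right)} = 2 + A + i \sqrt{5}$ ($W{\left(A,K \right)} = i \sqrt{5} - \left(-2 - A\right) = i \sqrt{5} + \left(2 + A\right) = 2 + A + i \sqrt{5}$)
$3 \cdot 4 \left(W{\left(0,15 \right)} - 92\right) = 3 \cdot 4 \left(\left(2 + 0 + i \sqrt{5}\right) - 92\right) = 12 \left(\left(2 + i \sqrt{5}\right) - 92\right) = 12 \left(-90 + i \sqrt{5}\right) = -1080 + 12 i \sqrt{5}$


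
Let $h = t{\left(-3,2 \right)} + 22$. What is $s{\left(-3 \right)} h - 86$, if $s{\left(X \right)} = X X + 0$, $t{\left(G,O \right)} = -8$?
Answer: $40$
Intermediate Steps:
$h = 14$ ($h = -8 + 22 = 14$)
$s{\left(X \right)} = X^{2}$ ($s{\left(X \right)} = X^{2} + 0 = X^{2}$)
$s{\left(-3 \right)} h - 86 = \left(-3\right)^{2} \cdot 14 - 86 = 9 \cdot 14 - 86 = 126 - 86 = 40$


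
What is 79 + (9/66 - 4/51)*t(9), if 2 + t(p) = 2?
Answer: 79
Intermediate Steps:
t(p) = 0 (t(p) = -2 + 2 = 0)
79 + (9/66 - 4/51)*t(9) = 79 + (9/66 - 4/51)*0 = 79 + (9*(1/66) - 4*1/51)*0 = 79 + (3/22 - 4/51)*0 = 79 + (65/1122)*0 = 79 + 0 = 79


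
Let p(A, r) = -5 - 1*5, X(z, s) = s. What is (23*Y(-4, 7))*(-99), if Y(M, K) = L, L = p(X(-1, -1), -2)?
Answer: 22770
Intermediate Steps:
p(A, r) = -10 (p(A, r) = -5 - 5 = -10)
L = -10
Y(M, K) = -10
(23*Y(-4, 7))*(-99) = (23*(-10))*(-99) = -230*(-99) = 22770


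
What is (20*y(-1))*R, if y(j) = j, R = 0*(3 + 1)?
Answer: 0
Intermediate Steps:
R = 0 (R = 0*4 = 0)
(20*y(-1))*R = (20*(-1))*0 = -20*0 = 0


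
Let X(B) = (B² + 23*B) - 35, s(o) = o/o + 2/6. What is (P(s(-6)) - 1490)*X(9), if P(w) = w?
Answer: -1129898/3 ≈ -3.7663e+5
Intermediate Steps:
s(o) = 4/3 (s(o) = 1 + 2*(⅙) = 1 + ⅓ = 4/3)
X(B) = -35 + B² + 23*B
(P(s(-6)) - 1490)*X(9) = (4/3 - 1490)*(-35 + 9² + 23*9) = -4466*(-35 + 81 + 207)/3 = -4466/3*253 = -1129898/3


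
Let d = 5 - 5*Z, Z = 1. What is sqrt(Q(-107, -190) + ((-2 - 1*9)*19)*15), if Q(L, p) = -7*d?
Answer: I*sqrt(3135) ≈ 55.991*I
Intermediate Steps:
d = 0 (d = 5 - 5*1 = 5 - 5 = 0)
Q(L, p) = 0 (Q(L, p) = -7*0 = 0)
sqrt(Q(-107, -190) + ((-2 - 1*9)*19)*15) = sqrt(0 + ((-2 - 1*9)*19)*15) = sqrt(0 + ((-2 - 9)*19)*15) = sqrt(0 - 11*19*15) = sqrt(0 - 209*15) = sqrt(0 - 3135) = sqrt(-3135) = I*sqrt(3135)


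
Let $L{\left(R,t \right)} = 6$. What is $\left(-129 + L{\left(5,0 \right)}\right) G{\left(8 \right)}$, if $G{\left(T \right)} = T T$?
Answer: $-7872$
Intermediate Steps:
$G{\left(T \right)} = T^{2}$
$\left(-129 + L{\left(5,0 \right)}\right) G{\left(8 \right)} = \left(-129 + 6\right) 8^{2} = \left(-123\right) 64 = -7872$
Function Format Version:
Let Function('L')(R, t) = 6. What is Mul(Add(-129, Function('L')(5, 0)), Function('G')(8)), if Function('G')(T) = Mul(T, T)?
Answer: -7872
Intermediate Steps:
Function('G')(T) = Pow(T, 2)
Mul(Add(-129, Function('L')(5, 0)), Function('G')(8)) = Mul(Add(-129, 6), Pow(8, 2)) = Mul(-123, 64) = -7872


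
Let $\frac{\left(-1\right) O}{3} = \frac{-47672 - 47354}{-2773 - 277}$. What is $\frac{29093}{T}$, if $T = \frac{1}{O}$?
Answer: $- \frac{4146887127}{1525} \approx -2.7193 \cdot 10^{6}$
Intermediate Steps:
$O = - \frac{142539}{1525}$ ($O = - 3 \frac{-47672 - 47354}{-2773 - 277} = - 3 \left(- \frac{95026}{-3050}\right) = - 3 \left(\left(-95026\right) \left(- \frac{1}{3050}\right)\right) = \left(-3\right) \frac{47513}{1525} = - \frac{142539}{1525} \approx -93.468$)
$T = - \frac{1525}{142539}$ ($T = \frac{1}{- \frac{142539}{1525}} = - \frac{1525}{142539} \approx -0.010699$)
$\frac{29093}{T} = \frac{29093}{- \frac{1525}{142539}} = 29093 \left(- \frac{142539}{1525}\right) = - \frac{4146887127}{1525}$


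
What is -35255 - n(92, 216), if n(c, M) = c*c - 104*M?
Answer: -21255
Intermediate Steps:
n(c, M) = c² - 104*M
-35255 - n(92, 216) = -35255 - (92² - 104*216) = -35255 - (8464 - 22464) = -35255 - 1*(-14000) = -35255 + 14000 = -21255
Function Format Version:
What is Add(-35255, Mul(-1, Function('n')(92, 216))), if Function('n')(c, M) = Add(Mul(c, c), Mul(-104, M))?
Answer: -21255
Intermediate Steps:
Function('n')(c, M) = Add(Pow(c, 2), Mul(-104, M))
Add(-35255, Mul(-1, Function('n')(92, 216))) = Add(-35255, Mul(-1, Add(Pow(92, 2), Mul(-104, 216)))) = Add(-35255, Mul(-1, Add(8464, -22464))) = Add(-35255, Mul(-1, -14000)) = Add(-35255, 14000) = -21255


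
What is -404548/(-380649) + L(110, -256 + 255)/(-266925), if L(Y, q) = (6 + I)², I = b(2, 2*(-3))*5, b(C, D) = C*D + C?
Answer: 11916337604/11289414925 ≈ 1.0555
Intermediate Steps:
b(C, D) = C + C*D
I = -50 (I = (2*(1 + 2*(-3)))*5 = (2*(1 - 6))*5 = (2*(-5))*5 = -10*5 = -50)
L(Y, q) = 1936 (L(Y, q) = (6 - 50)² = (-44)² = 1936)
-404548/(-380649) + L(110, -256 + 255)/(-266925) = -404548/(-380649) + 1936/(-266925) = -404548*(-1/380649) + 1936*(-1/266925) = 404548/380649 - 1936/266925 = 11916337604/11289414925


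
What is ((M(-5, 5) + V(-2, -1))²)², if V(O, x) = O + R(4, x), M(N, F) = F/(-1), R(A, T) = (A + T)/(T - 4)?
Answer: 2085136/625 ≈ 3336.2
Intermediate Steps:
R(A, T) = (A + T)/(-4 + T)
M(N, F) = -F (M(N, F) = F*(-1) = -F)
V(O, x) = O + (4 + x)/(-4 + x)
((M(-5, 5) + V(-2, -1))²)² = ((-1*5 + (4 - 1 - 2*(-4 - 1))/(-4 - 1))²)² = ((-5 + (4 - 1 - 2*(-5))/(-5))²)² = ((-5 - (4 - 1 + 10)/5)²)² = ((-5 - ⅕*13)²)² = ((-5 - 13/5)²)² = ((-38/5)²)² = (1444/25)² = 2085136/625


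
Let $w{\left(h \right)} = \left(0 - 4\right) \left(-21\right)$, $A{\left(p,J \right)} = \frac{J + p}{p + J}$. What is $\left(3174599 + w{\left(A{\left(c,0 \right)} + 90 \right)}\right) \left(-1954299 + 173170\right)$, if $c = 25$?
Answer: $-5654519957107$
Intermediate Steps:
$A{\left(p,J \right)} = 1$ ($A{\left(p,J \right)} = \frac{J + p}{J + p} = 1$)
$w{\left(h \right)} = 84$ ($w{\left(h \right)} = \left(-4\right) \left(-21\right) = 84$)
$\left(3174599 + w{\left(A{\left(c,0 \right)} + 90 \right)}\right) \left(-1954299 + 173170\right) = \left(3174599 + 84\right) \left(-1954299 + 173170\right) = 3174683 \left(-1781129\right) = -5654519957107$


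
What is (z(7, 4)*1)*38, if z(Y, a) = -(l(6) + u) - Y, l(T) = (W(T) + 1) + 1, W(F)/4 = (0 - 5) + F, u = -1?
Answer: -456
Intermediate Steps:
W(F) = -20 + 4*F (W(F) = 4*((0 - 5) + F) = 4*(-5 + F) = -20 + 4*F)
l(T) = -18 + 4*T (l(T) = ((-20 + 4*T) + 1) + 1 = (-19 + 4*T) + 1 = -18 + 4*T)
z(Y, a) = -5 - Y (z(Y, a) = -((-18 + 4*6) - 1) - Y = -((-18 + 24) - 1) - Y = -(6 - 1) - Y = -1*5 - Y = -5 - Y)
(z(7, 4)*1)*38 = ((-5 - 1*7)*1)*38 = ((-5 - 7)*1)*38 = -12*1*38 = -12*38 = -456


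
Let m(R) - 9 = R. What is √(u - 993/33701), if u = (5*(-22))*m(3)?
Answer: I*√1499233234413/33701 ≈ 36.332*I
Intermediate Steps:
m(R) = 9 + R
u = -1320 (u = (5*(-22))*(9 + 3) = -110*12 = -1320)
√(u - 993/33701) = √(-1320 - 993/33701) = √(-44486313/33701) = I*√1499233234413/33701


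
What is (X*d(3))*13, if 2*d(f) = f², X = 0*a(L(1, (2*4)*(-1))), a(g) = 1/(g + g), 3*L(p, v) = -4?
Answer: 0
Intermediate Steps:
L(p, v) = -4/3 (L(p, v) = (⅓)*(-4) = -4/3)
a(g) = 1/(2*g)
X = 0 (X = 0*(1/(2*(-4/3))) = 0*((½)*(-¾)) = 0*(-3/8) = 0)
d(f) = f²/2
(X*d(3))*13 = (0*((½)*3²))*13 = (0*((½)*9))*13 = (0*(9/2))*13 = 0*13 = 0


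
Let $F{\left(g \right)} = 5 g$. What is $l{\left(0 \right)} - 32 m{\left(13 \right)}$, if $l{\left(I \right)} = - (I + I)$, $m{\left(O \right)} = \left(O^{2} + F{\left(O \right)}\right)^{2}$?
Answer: $-1752192$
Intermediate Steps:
$m{\left(O \right)} = \left(O^{2} + 5 O\right)^{2}$
$l{\left(I \right)} = - 2 I$
$l{\left(0 \right)} - 32 m{\left(13 \right)} = \left(-2\right) 0 - 32 \cdot 13^{2} \left(5 + 13\right)^{2} = 0 - 32 \cdot 169 \cdot 18^{2} = 0 - 32 \cdot 169 \cdot 324 = 0 - 1752192 = -1752192$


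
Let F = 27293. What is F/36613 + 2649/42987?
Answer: 423410676/524627677 ≈ 0.80707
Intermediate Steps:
F/36613 + 2649/42987 = 27293/36613 + 2649/42987 = 27293*(1/36613) + 2649*(1/42987) = 27293/36613 + 883/14329 = 423410676/524627677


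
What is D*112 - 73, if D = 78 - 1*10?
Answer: 7543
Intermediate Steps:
D = 68 (D = 78 - 10 = 68)
D*112 - 73 = 68*112 - 73 = 7616 - 73 = 7543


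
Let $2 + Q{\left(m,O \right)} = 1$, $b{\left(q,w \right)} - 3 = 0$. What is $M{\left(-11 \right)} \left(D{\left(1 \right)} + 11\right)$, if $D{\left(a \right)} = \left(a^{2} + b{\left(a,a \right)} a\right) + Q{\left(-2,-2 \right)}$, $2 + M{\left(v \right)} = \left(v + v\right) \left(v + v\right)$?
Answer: $6748$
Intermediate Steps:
$M{\left(v \right)} = -2 + 4 v^{2}$ ($M{\left(v \right)} = -2 + \left(v + v\right) \left(v + v\right) = -2 + 2 v 2 v = -2 + 4 v^{2}$)
$b{\left(q,w \right)} = 3$ ($b{\left(q,w \right)} = 3 + 0 = 3$)
$Q{\left(m,O \right)} = -1$ ($Q{\left(m,O \right)} = -2 + 1 = -1$)
$D{\left(a \right)} = -1 + a^{2} + 3 a$ ($D{\left(a \right)} = \left(a^{2} + 3 a\right) - 1 = -1 + a^{2} + 3 a$)
$M{\left(-11 \right)} \left(D{\left(1 \right)} + 11\right) = \left(-2 + 4 \left(-11\right)^{2}\right) \left(\left(-1 + 1^{2} + 3 \cdot 1\right) + 11\right) = \left(-2 + 4 \cdot 121\right) \left(\left(-1 + 1 + 3\right) + 11\right) = \left(-2 + 484\right) \left(3 + 11\right) = 482 \cdot 14 = 6748$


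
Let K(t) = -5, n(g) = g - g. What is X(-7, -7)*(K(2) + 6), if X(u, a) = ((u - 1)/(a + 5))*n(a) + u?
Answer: -7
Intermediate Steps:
n(g) = 0
X(u, a) = u (X(u, a) = ((u - 1)/(a + 5))*0 + u = ((-1 + u)/(5 + a))*0 + u = 0 + u = u)
X(-7, -7)*(K(2) + 6) = -7*(-5 + 6) = -7*1 = -7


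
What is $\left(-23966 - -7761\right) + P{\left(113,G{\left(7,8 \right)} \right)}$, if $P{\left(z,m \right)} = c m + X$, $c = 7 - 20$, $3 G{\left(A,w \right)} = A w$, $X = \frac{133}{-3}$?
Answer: $-16492$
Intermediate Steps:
$X = - \frac{133}{3}$ ($X = 133 \left(- \frac{1}{3}\right) = - \frac{133}{3} \approx -44.333$)
$G{\left(A,w \right)} = \frac{A w}{3}$
$c = -13$ ($c = 7 - 20 = -13$)
$P{\left(z,m \right)} = - \frac{133}{3} - 13 m$ ($P{\left(z,m \right)} = - 13 m - \frac{133}{3} = - \frac{133}{3} - 13 m$)
$\left(-23966 - -7761\right) + P{\left(113,G{\left(7,8 \right)} \right)} = \left(-23966 - -7761\right) - \left(\frac{133}{3} + 13 \cdot \frac{1}{3} \cdot 7 \cdot 8\right) = \left(-23966 + 7761\right) - 287 = -16205 - 287 = -16492$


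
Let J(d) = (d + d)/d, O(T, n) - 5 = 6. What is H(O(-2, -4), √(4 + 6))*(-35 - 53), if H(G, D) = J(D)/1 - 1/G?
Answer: -168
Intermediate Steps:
O(T, n) = 11 (O(T, n) = 5 + 6 = 11)
J(d) = 2 (J(d) = (2*d)/d = 2)
H(G, D) = 2 - 1/G (H(G, D) = 2/1 - 1/G = 2*1 - 1/G = 2 - 1/G)
H(O(-2, -4), √(4 + 6))*(-35 - 53) = (2 - 1/11)*(-35 - 53) = (2 - 1*1/11)*(-88) = (2 - 1/11)*(-88) = (21/11)*(-88) = -168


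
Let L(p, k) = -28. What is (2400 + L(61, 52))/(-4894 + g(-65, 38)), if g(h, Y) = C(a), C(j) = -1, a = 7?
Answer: -2372/4895 ≈ -0.48458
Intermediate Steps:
g(h, Y) = -1
(2400 + L(61, 52))/(-4894 + g(-65, 38)) = (2400 - 28)/(-4894 - 1) = 2372/(-4895) = 2372*(-1/4895) = -2372/4895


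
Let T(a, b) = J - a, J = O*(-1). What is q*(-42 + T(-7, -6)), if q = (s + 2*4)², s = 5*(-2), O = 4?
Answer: -156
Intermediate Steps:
J = -4 (J = 4*(-1) = -4)
s = -10
T(a, b) = -4 - a
q = 4 (q = (-10 + 2*4)² = (-10 + 8)² = (-2)² = 4)
q*(-42 + T(-7, -6)) = 4*(-42 + (-4 - 1*(-7))) = 4*(-42 + (-4 + 7)) = 4*(-42 + 3) = 4*(-39) = -156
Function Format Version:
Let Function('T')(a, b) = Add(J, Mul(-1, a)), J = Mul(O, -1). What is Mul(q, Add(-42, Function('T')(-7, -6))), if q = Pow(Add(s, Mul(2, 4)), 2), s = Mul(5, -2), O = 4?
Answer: -156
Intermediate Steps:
J = -4 (J = Mul(4, -1) = -4)
s = -10
Function('T')(a, b) = Add(-4, Mul(-1, a))
q = 4 (q = Pow(Add(-10, Mul(2, 4)), 2) = Pow(Add(-10, 8), 2) = Pow(-2, 2) = 4)
Mul(q, Add(-42, Function('T')(-7, -6))) = Mul(4, Add(-42, Add(-4, Mul(-1, -7)))) = Mul(4, Add(-42, Add(-4, 7))) = Mul(4, Add(-42, 3)) = Mul(4, -39) = -156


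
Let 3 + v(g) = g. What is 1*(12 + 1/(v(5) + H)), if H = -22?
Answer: 239/20 ≈ 11.950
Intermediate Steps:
v(g) = -3 + g
1*(12 + 1/(v(5) + H)) = 1*(12 + 1/((-3 + 5) - 22)) = 1*(12 + 1/(2 - 22)) = 1*(12 + 1/(-20)) = 1*(12 - 1/20) = 1*(239/20) = 239/20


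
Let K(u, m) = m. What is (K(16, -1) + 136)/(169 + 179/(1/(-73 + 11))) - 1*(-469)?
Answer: 1708522/3643 ≈ 468.99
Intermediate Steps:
(K(16, -1) + 136)/(169 + 179/(1/(-73 + 11))) - 1*(-469) = (-1 + 136)/(169 + 179/(1/(-73 + 11))) - 1*(-469) = 135/(169 + 179/(1/(-62))) + 469 = 135/(169 + 179/(-1/62)) + 469 = 135/(169 + 179*(-62)) + 469 = 135/(169 - 11098) + 469 = 135/(-10929) + 469 = 135*(-1/10929) + 469 = -45/3643 + 469 = 1708522/3643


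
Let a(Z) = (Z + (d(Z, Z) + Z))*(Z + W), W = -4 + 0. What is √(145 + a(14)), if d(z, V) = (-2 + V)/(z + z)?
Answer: √21035/7 ≈ 20.719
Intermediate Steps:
d(z, V) = (-2 + V)/(2*z) (d(z, V) = (-2 + V)/((2*z)) = (-2 + V)*(1/(2*z)) = (-2 + V)/(2*z))
W = -4
a(Z) = (-4 + Z)*(2*Z + (-2 + Z)/(2*Z)) (a(Z) = (Z + ((-2 + Z)/(2*Z) + Z))*(Z - 4) = (Z + (Z + (-2 + Z)/(2*Z)))*(-4 + Z) = (2*Z + (-2 + Z)/(2*Z))*(-4 + Z) = (-4 + Z)*(2*Z + (-2 + Z)/(2*Z)))
√(145 + a(14)) = √(145 + (-3 + 2*14² + 4/14 - 15/2*14)) = √(145 + (-3 + 2*196 + 4*(1/14) - 105)) = √(145 + (-3 + 392 + 2/7 - 105)) = √(145 + 1990/7) = √(3005/7) = √21035/7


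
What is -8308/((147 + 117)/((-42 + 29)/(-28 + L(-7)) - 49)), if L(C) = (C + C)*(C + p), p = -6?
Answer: 15700043/10164 ≈ 1544.7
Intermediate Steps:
L(C) = 2*C*(-6 + C) (L(C) = (C + C)*(C - 6) = (2*C)*(-6 + C) = 2*C*(-6 + C))
-8308/((147 + 117)/((-42 + 29)/(-28 + L(-7)) - 49)) = -8308/((147 + 117)/((-42 + 29)/(-28 + 2*(-7)*(-6 - 7)) - 49)) = -8308/(264/(-13/(-28 + 2*(-7)*(-13)) - 49)) = -8308/(264/(-13/(-28 + 182) - 49)) = -8308/(264/(-13/154 - 49)) = -8308/(264/(-7559/154)) = -8308/(264*(-154/7559)) = -8308/(-40656/7559) = -8308*(-7559)/40656 = -31*(-506453/10164) = 15700043/10164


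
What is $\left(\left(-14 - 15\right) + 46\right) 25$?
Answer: $425$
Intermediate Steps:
$\left(\left(-14 - 15\right) + 46\right) 25 = \left(-29 + 46\right) 25 = 17 \cdot 25 = 425$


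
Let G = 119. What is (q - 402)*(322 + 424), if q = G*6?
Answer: 232752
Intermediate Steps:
q = 714 (q = 119*6 = 714)
(q - 402)*(322 + 424) = (714 - 402)*(322 + 424) = 312*746 = 232752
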